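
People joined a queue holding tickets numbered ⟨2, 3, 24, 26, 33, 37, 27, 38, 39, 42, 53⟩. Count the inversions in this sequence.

For each element, count later entries that are smaller:
2 → none → 0
3 → none → 0
24 → none → 0
26 → none → 0
33 → 27 → 1
37 → 27 → 1
27 → none → 0
38 → none → 0
39 → none → 0
42 → none → 0
53 → none → 0
Sum: 0 + 0 + 0 + 0 + 1 + 1 + 0 + 0 + 0 + 0 + 0 = 2

2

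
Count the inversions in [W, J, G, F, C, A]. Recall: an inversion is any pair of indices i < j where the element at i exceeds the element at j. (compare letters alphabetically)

Count, for each position, how many later elements it exceeds:
W: 5
J: 4
G: 3
F: 2
C: 1
A: 0
Sum: 5 + 4 + 3 + 2 + 1 + 0 = 15

15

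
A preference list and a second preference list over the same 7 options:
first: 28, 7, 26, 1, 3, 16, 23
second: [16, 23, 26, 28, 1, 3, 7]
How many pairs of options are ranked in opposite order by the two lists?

Assign each item its position (1..7) in the first ordering, then rewrite the second ordering as that position sequence:
positions: 28→1, 7→2, 26→3, 1→4, 3→5, 16→6, 23→7
second ordering as positions: [6, 7, 3, 1, 4, 5, 2]
Discordant pairs = inversions in this position sequence.
6: 3, 1, 4, 5, 2 → 5
7: 3, 1, 4, 5, 2 → 5
3: 1, 2 → 2
1: 0
4: 2 → 1
5: 2 → 1
2: 0
Total: 5 + 5 + 2 + 0 + 1 + 1 + 0 = 14

Pairs: 14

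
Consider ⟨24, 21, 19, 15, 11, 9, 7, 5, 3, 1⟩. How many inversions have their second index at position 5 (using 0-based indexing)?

5

The element at index 5 is 9.
Elements before it: 24, 21, 19, 15, 11
Those larger than 9: 24, 21, 19, 15, 11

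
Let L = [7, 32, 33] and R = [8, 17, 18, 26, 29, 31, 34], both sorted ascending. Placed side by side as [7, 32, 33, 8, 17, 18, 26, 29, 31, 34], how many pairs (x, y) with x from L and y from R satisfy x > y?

Count, for every r in R, how many entries of L exceed r:
r = 8: 32, 33 → 2
r = 17: 32, 33 → 2
r = 18: 32, 33 → 2
r = 26: 32, 33 → 2
r = 29: 32, 33 → 2
r = 31: 32, 33 → 2
r = 34: none → 0
Cross-inversions: 2 + 2 + 2 + 2 + 2 + 2 + 0 = 12

12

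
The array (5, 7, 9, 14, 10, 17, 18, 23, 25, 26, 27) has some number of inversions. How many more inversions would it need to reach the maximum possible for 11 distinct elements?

Maximum inversions for 11 distinct elements is C(11, 2) = 11·10/2 = 55.
Current inversions — for each element, count later smaller elements:
5: 0
7: 0
9: 0
14: 1
10: 0
17: 0
18: 0
23: 0
25: 0
26: 0
27: 0
Current total: 0 + 0 + 0 + 1 + 0 + 0 + 0 + 0 + 0 + 0 + 0 = 1
Shortfall: 55 − 1 = 54

54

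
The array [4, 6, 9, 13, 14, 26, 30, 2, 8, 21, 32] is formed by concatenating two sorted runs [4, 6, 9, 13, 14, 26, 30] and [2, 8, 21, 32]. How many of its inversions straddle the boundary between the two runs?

There are 14 split inversions.

Count, for every r in R, how many entries of L exceed r:
r = 2: 4, 6, 9, 13, 14, 26, 30 → 7
r = 8: 9, 13, 14, 26, 30 → 5
r = 21: 26, 30 → 2
r = 32: none → 0
Cross-inversions: 7 + 5 + 2 + 0 = 14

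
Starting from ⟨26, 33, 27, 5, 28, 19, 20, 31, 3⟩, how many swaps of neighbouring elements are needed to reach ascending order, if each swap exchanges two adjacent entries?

22 swaps

The minimum number of adjacent swaps to sort an array equals its inversion count, since every such swap removes exactly one inversion.
Count inversions — for each element, later elements that are smaller:
26: 5, 19, 20, 3 → 4
33: 27, 5, 28, 19, 20, 31, 3 → 7
27: 5, 19, 20, 3 → 4
5: 3 → 1
28: 19, 20, 3 → 3
19: 3 → 1
20: 3 → 1
31: 3 → 1
3: none → 0
Total inversions: 4 + 7 + 4 + 1 + 3 + 1 + 1 + 1 + 0 = 22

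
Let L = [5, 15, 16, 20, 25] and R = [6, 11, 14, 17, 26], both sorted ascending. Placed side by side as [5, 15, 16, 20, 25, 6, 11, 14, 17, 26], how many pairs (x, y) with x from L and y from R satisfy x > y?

Cross-inversions: 14

Count, for every r in R, how many entries of L exceed r:
r = 6: 15, 16, 20, 25 → 4
r = 11: 15, 16, 20, 25 → 4
r = 14: 15, 16, 20, 25 → 4
r = 17: 20, 25 → 2
r = 26: none → 0
Cross-inversions: 4 + 4 + 4 + 2 + 0 = 14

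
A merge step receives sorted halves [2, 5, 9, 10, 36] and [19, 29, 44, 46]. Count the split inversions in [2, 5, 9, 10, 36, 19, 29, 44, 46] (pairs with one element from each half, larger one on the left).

There are 2 split inversions.

Take each right-half value and tally the left-half values above it:
r = 19: 36 → 1
r = 29: 36 → 1
r = 44: none → 0
r = 46: none → 0
Cross-inversions: 1 + 1 + 0 + 0 = 2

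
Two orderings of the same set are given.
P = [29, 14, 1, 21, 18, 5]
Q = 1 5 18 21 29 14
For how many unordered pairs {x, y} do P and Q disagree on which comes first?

11

Assign each item its position (1..6) in the first ordering, then rewrite the second ordering as that position sequence:
positions: 29→1, 14→2, 1→3, 21→4, 18→5, 5→6
second ordering as positions: [3, 6, 5, 4, 1, 2]
Discordant pairs = inversions in this position sequence.
3: 1, 2 → 2
6: 5, 4, 1, 2 → 4
5: 4, 1, 2 → 3
4: 1, 2 → 2
1: 0
2: 0
Total: 2 + 4 + 3 + 2 + 0 + 0 = 11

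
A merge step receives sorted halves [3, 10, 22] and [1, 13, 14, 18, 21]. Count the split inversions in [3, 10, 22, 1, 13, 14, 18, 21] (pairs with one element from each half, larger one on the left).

7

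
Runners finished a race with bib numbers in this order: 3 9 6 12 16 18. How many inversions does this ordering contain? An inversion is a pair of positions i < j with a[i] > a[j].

1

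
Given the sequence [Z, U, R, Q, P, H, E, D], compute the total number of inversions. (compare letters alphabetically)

There are 28 out-of-order pairs.

Count, for each position, how many later elements it exceeds:
Z → U, R, Q, P, H, E, D → 7
U → R, Q, P, H, E, D → 6
R → Q, P, H, E, D → 5
Q → P, H, E, D → 4
P → H, E, D → 3
H → E, D → 2
E → D → 1
D → none → 0
Sum: 7 + 6 + 5 + 4 + 3 + 2 + 1 + 0 = 28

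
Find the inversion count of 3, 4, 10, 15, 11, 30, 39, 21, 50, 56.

For each element, count later entries that are smaller:
3: 0
4: 0
10: 0
15: 1
11: 0
30: 1
39: 1
21: 0
50: 0
56: 0
Sum: 0 + 0 + 0 + 1 + 0 + 1 + 1 + 0 + 0 + 0 = 3

3 inversions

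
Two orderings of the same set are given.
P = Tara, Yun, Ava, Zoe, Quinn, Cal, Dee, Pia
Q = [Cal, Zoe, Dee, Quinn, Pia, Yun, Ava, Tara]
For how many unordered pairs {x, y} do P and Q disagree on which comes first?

Assign each item its position (1..8) in the first ordering, then rewrite the second ordering as that position sequence:
positions: Tara→1, Yun→2, Ava→3, Zoe→4, Quinn→5, Cal→6, Dee→7, Pia→8
second ordering as positions: [6, 4, 7, 5, 8, 2, 3, 1]
Discordant pairs = inversions in this position sequence.
6: 4, 5, 2, 3, 1 → 5
4: 2, 3, 1 → 3
7: 5, 2, 3, 1 → 4
5: 2, 3, 1 → 3
8: 2, 3, 1 → 3
2: 1 → 1
3: 1 → 1
1: 0
Total: 5 + 3 + 4 + 3 + 3 + 1 + 1 + 0 = 20

20 disagreeing pairs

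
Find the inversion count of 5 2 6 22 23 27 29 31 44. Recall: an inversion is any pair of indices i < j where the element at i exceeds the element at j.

Element-by-element contributions:
5 → 2 → 1
2 → none → 0
6 → none → 0
22 → none → 0
23 → none → 0
27 → none → 0
29 → none → 0
31 → none → 0
44 → none → 0
Sum: 1 + 0 + 0 + 0 + 0 + 0 + 0 + 0 + 0 = 1

1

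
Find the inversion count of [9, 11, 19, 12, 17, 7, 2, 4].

For each element, count later entries that are smaller:
9: 3
11: 3
19: 5
12: 3
17: 3
7: 2
2: 0
4: 0
Sum: 3 + 3 + 5 + 3 + 3 + 2 + 0 + 0 = 19

19 out-of-order pairs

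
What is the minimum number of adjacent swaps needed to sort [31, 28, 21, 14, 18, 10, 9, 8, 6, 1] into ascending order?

Adjacent swaps: 44

The minimum number of adjacent swaps to sort an array equals its inversion count, since every such swap removes exactly one inversion.
Count inversions — for each element, later elements that are smaller:
31: 28, 21, 14, 18, 10, 9, 8, 6, 1 → 9
28: 21, 14, 18, 10, 9, 8, 6, 1 → 8
21: 14, 18, 10, 9, 8, 6, 1 → 7
14: 10, 9, 8, 6, 1 → 5
18: 10, 9, 8, 6, 1 → 5
10: 9, 8, 6, 1 → 4
9: 8, 6, 1 → 3
8: 6, 1 → 2
6: 1 → 1
1: none → 0
Total inversions: 9 + 8 + 7 + 5 + 5 + 4 + 3 + 2 + 1 + 0 = 44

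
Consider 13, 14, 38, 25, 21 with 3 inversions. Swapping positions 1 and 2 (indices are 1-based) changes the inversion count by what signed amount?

+1

Positions 1 and 2 hold 13 and 14; after swapping, the array is [14, 13, 38, 25, 21].
For each element, count later entries that are smaller:
14 → 13 → 1
13 → none → 0
38 → 25, 21 → 2
25 → 21 → 1
21 → none → 0
Sum: 1 + 0 + 2 + 1 + 0 = 4
Change: 4 − 3 = +1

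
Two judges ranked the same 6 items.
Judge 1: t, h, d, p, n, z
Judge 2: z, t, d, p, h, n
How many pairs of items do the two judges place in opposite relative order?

Assign each item its position (1..6) in the first ordering, then rewrite the second ordering as that position sequence:
positions: t→1, h→2, d→3, p→4, n→5, z→6
second ordering as positions: [6, 1, 3, 4, 2, 5]
Discordant pairs = inversions in this position sequence.
6: 1, 3, 4, 2, 5 → 5
1: 0
3: 2 → 1
4: 2 → 1
2: 0
5: 0
Total: 5 + 0 + 1 + 1 + 0 + 0 = 7

7 discordant pairs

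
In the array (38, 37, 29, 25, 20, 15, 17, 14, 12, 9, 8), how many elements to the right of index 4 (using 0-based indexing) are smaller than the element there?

6

The element at index 4 is 20.
Elements after it: 15, 17, 14, 12, 9, 8
Those smaller than 20: 15, 17, 14, 12, 9, 8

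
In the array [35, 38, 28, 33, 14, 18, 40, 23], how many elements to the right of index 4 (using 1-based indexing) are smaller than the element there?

3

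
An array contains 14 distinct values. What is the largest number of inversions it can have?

91 inversions

A reversed (strictly descending) arrangement makes every pair an inversion, giving C(14, 2) inversions.
C(14, 2) = 14·13/2 = 91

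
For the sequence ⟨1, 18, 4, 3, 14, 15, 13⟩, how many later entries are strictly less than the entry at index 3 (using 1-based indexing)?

1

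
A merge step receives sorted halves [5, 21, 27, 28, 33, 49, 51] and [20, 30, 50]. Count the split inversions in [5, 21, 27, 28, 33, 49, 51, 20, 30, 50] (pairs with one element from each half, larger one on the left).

10

Count, for every r in R, how many entries of L exceed r:
r = 20: 21, 27, 28, 33, 49, 51 → 6
r = 30: 33, 49, 51 → 3
r = 50: 51 → 1
Cross-inversions: 6 + 3 + 1 = 10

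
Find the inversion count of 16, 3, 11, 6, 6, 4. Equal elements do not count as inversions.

Out-of-order index pairs (0-indexed):
(0,1): 16 > 3
(0,2): 16 > 11
(0,3): 16 > 6
(0,4): 16 > 6
(0,5): 16 > 4
(2,3): 11 > 6
(2,4): 11 > 6
(2,5): 11 > 4
(3,5): 6 > 4
(4,5): 6 > 4
That's 10 pairs.

There are 10 inversions.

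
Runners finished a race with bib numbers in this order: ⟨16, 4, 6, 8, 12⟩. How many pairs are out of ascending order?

4 inversions

Sweep left to right; for each value list the smaller values that follow it:
16 → 4, 6, 8, 12 → 4
4 → none → 0
6 → none → 0
8 → none → 0
12 → none → 0
Sum: 4 + 0 + 0 + 0 + 0 = 4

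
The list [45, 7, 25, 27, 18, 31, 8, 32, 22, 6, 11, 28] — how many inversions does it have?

37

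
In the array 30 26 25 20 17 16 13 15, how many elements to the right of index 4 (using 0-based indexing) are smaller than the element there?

The element at index 4 is 17.
Elements after it: 16, 13, 15
Those smaller than 17: 16, 13, 15

3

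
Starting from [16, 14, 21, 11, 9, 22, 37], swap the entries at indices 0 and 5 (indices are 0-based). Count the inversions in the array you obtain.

Positions 0 and 5 hold 16 and 22; after swapping, the array is [22, 14, 21, 11, 9, 16, 37].
Count, for each position, how many later elements it exceeds:
22: 5
14: 2
21: 3
11: 1
9: 0
16: 0
37: 0
Sum: 5 + 2 + 3 + 1 + 0 + 0 + 0 = 11

11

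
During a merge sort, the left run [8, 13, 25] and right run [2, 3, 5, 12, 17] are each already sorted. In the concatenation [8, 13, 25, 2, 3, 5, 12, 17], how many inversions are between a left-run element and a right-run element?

There are 12 split inversions.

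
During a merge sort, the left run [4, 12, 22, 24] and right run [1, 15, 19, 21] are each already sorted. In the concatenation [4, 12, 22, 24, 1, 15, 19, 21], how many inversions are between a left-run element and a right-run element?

10 split inversions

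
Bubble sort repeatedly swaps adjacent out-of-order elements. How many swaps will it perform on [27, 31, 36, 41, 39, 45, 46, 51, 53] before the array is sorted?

1 adjacent swap

Minimum adjacent swaps = number of inversions (each swap of adjacent out-of-order elements removes one inversion and no swap can remove more).
Count inversions — for each element, later elements that are smaller:
27: none → 0
31: none → 0
36: none → 0
41: 39 → 1
39: none → 0
45: none → 0
46: none → 0
51: none → 0
53: none → 0
Total inversions: 0 + 0 + 0 + 1 + 0 + 0 + 0 + 0 + 0 = 1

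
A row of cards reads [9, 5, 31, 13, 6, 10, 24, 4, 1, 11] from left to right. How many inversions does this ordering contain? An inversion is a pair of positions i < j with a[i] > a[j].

26

Element-by-element contributions:
9: 4
5: 2
31: 7
13: 5
6: 2
10: 2
24: 3
4: 1
1: 0
11: 0
Sum: 4 + 2 + 7 + 5 + 2 + 2 + 3 + 1 + 0 + 0 = 26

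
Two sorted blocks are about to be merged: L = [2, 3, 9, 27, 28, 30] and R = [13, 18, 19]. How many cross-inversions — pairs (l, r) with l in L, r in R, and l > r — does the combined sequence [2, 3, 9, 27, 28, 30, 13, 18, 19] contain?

For each element r of the right run, count left-run elements greater than r:
r = 13: 27, 28, 30 → 3
r = 18: 27, 28, 30 → 3
r = 19: 27, 28, 30 → 3
Cross-inversions: 3 + 3 + 3 = 9

9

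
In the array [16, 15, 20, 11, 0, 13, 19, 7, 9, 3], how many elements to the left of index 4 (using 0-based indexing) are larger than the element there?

4

The element at index 4 is 0.
Elements before it: 16, 15, 20, 11
Those larger than 0: 16, 15, 20, 11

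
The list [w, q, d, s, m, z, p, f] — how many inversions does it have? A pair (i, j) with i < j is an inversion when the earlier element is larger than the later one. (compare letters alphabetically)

17 inversions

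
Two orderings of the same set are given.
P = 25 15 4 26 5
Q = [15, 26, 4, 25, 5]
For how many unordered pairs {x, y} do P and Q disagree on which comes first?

4 disagreeing pairs

Assign each item its position (1..5) in the first ordering, then rewrite the second ordering as that position sequence:
positions: 25→1, 15→2, 4→3, 26→4, 5→5
second ordering as positions: [2, 4, 3, 1, 5]
Discordant pairs = inversions in this position sequence.
2: 1 → 1
4: 3, 1 → 2
3: 1 → 1
1: 0
5: 0
Total: 1 + 2 + 1 + 0 + 0 = 4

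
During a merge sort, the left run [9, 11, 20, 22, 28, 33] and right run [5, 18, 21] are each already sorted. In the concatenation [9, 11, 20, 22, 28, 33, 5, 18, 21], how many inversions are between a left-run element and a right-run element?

13

Count, for every r in R, how many entries of L exceed r:
r = 5: 9, 11, 20, 22, 28, 33 → 6
r = 18: 20, 22, 28, 33 → 4
r = 21: 22, 28, 33 → 3
Cross-inversions: 6 + 4 + 3 = 13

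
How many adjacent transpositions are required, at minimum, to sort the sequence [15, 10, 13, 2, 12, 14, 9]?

Each adjacent swap fixes exactly one inversion, so the minimum swap count equals the number of inversions.
Count inversions — for each element, later elements that are smaller:
15: 10, 13, 2, 12, 14, 9 → 6
10: 2, 9 → 2
13: 2, 12, 9 → 3
2: none → 0
12: 9 → 1
14: 9 → 1
9: none → 0
Total inversions: 6 + 2 + 3 + 0 + 1 + 1 + 0 = 13

13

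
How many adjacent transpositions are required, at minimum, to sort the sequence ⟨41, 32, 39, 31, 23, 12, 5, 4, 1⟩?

35 adjacent swaps

Each adjacent swap fixes exactly one inversion, so the minimum swap count equals the number of inversions.
Count inversions — for each element, later elements that are smaller:
41: 32, 39, 31, 23, 12, 5, 4, 1 → 8
32: 31, 23, 12, 5, 4, 1 → 6
39: 31, 23, 12, 5, 4, 1 → 6
31: 23, 12, 5, 4, 1 → 5
23: 12, 5, 4, 1 → 4
12: 5, 4, 1 → 3
5: 4, 1 → 2
4: 1 → 1
1: none → 0
Total inversions: 8 + 6 + 6 + 5 + 4 + 3 + 2 + 1 + 0 = 35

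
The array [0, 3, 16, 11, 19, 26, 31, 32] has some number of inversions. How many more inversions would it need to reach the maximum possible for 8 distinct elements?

27

Maximum inversions for 8 distinct elements is C(8, 2) = 8·7/2 = 28.
Current inversions — for each element, count later smaller elements:
0: 0
3: 0
16: 1
11: 0
19: 0
26: 0
31: 0
32: 0
Current total: 0 + 0 + 1 + 0 + 0 + 0 + 0 + 0 = 1
Shortfall: 28 − 1 = 27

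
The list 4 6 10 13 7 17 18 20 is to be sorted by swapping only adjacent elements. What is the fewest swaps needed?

2

The minimum number of adjacent swaps to sort an array equals its inversion count, since every such swap removes exactly one inversion.
Count inversions — for each element, later elements that are smaller:
4: none → 0
6: none → 0
10: 7 → 1
13: 7 → 1
7: none → 0
17: none → 0
18: none → 0
20: none → 0
Total inversions: 0 + 0 + 1 + 1 + 0 + 0 + 0 + 0 = 2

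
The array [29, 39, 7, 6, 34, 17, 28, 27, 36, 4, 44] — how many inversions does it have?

26 inversions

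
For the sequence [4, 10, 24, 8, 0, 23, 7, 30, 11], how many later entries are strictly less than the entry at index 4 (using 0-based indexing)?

The element at index 4 is 0.
Elements after it: 23, 7, 30, 11
None of them are smaller than 0.

0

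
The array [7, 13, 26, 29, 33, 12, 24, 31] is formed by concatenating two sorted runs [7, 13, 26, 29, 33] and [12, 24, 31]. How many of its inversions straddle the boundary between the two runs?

There are 8 cross-inversions.

For each element r of the right run, count left-run elements greater than r:
r = 12: 13, 26, 29, 33 → 4
r = 24: 26, 29, 33 → 3
r = 31: 33 → 1
Cross-inversions: 4 + 3 + 1 = 8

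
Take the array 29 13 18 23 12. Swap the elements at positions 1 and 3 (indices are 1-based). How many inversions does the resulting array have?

Positions 1 and 3 hold 29 and 18; after swapping, the array is [18, 13, 29, 23, 12].
For each element, count later entries that are smaller:
18: 2
13: 1
29: 2
23: 1
12: 0
Sum: 2 + 1 + 2 + 1 + 0 = 6

There are 6 inversions.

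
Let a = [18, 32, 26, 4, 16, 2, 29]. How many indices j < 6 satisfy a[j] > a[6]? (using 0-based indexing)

The element at index 6 is 29.
Elements before it: 18, 32, 26, 4, 16, 2
Those larger than 29: 32

1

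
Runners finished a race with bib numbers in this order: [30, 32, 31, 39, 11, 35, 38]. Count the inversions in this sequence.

7

Inversion pairs (indices are 1-based):
(1,5): 30 > 11
(2,3): 32 > 31
(2,5): 32 > 11
(3,5): 31 > 11
(4,5): 39 > 11
(4,6): 39 > 35
(4,7): 39 > 38
That's 7 pairs.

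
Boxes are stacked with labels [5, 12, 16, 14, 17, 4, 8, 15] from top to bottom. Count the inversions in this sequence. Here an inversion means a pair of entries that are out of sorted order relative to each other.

Count, for each position, how many later elements it exceeds:
5 → 4 → 1
12 → 4, 8 → 2
16 → 14, 4, 8, 15 → 4
14 → 4, 8 → 2
17 → 4, 8, 15 → 3
4 → none → 0
8 → none → 0
15 → none → 0
Sum: 1 + 2 + 4 + 2 + 3 + 0 + 0 + 0 = 12

There are 12 inversions.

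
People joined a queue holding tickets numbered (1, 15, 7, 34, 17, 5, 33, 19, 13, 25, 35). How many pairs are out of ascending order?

16 inversions

For each element, count later entries that are smaller:
1: 0
15: 3
7: 1
34: 6
17: 2
5: 0
33: 3
19: 1
13: 0
25: 0
35: 0
Sum: 0 + 3 + 1 + 6 + 2 + 0 + 3 + 1 + 0 + 0 + 0 = 16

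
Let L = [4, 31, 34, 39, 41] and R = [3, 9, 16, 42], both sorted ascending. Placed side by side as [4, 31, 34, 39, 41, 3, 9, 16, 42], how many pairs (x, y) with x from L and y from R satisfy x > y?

There are 13 split inversions.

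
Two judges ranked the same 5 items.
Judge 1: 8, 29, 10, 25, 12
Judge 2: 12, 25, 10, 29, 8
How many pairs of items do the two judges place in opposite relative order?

Assign each item its position (1..5) in the first ordering, then rewrite the second ordering as that position sequence:
positions: 8→1, 29→2, 10→3, 25→4, 12→5
second ordering as positions: [5, 4, 3, 2, 1]
Discordant pairs = inversions in this position sequence.
5: 4, 3, 2, 1 → 4
4: 3, 2, 1 → 3
3: 2, 1 → 2
2: 1 → 1
1: 0
Total: 4 + 3 + 2 + 1 + 0 = 10

10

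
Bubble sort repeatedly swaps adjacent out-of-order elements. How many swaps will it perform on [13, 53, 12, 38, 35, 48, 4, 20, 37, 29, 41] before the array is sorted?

Minimum adjacent swaps = number of inversions (each swap of adjacent out-of-order elements removes one inversion and no swap can remove more).
Count inversions — for each element, later elements that are smaller:
13: 12, 4 → 2
53: 12, 38, 35, 48, 4, 20, 37, 29, 41 → 9
12: 4 → 1
38: 35, 4, 20, 37, 29 → 5
35: 4, 20, 29 → 3
48: 4, 20, 37, 29, 41 → 5
4: none → 0
20: none → 0
37: 29 → 1
29: none → 0
41: none → 0
Total inversions: 2 + 9 + 1 + 5 + 3 + 5 + 0 + 0 + 1 + 0 + 0 = 26

26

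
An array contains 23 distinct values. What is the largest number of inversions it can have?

Inversions: 253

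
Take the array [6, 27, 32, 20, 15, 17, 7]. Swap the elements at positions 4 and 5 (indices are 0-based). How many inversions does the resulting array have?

14 inversions

Positions 4 and 5 hold 15 and 17; after swapping, the array is [6, 27, 32, 20, 17, 15, 7].
Count, for each position, how many later elements it exceeds:
6: 0
27: 4
32: 4
20: 3
17: 2
15: 1
7: 0
Sum: 0 + 4 + 4 + 3 + 2 + 1 + 0 = 14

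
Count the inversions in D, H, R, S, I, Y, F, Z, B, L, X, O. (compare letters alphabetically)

Count, for each position, how many later elements it exceeds:
D: 1
H: 2
R: 5
S: 5
I: 2
Y: 5
F: 1
Z: 4
B: 0
L: 0
X: 1
O: 0
Sum: 1 + 2 + 5 + 5 + 2 + 5 + 1 + 4 + 0 + 0 + 1 + 0 = 26

There are 26 inversions.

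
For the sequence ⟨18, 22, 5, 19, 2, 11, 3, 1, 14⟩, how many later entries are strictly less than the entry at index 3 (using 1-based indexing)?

The element at index 3 is 5.
Elements after it: 19, 2, 11, 3, 1, 14
Those smaller than 5: 2, 3, 1

3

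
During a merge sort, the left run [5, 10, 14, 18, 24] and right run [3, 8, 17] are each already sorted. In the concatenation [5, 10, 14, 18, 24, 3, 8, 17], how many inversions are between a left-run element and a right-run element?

For each element r of the right run, count left-run elements greater than r:
r = 3: 5, 10, 14, 18, 24 → 5
r = 8: 10, 14, 18, 24 → 4
r = 17: 18, 24 → 2
Cross-inversions: 5 + 4 + 2 = 11

11 cross-inversions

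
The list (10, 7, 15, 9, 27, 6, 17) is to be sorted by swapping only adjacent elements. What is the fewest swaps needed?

9

Each adjacent swap fixes exactly one inversion, so the minimum swap count equals the number of inversions.
Count inversions — for each element, later elements that are smaller:
10: 7, 9, 6 → 3
7: 6 → 1
15: 9, 6 → 2
9: 6 → 1
27: 6, 17 → 2
6: none → 0
17: none → 0
Total inversions: 3 + 1 + 2 + 1 + 2 + 0 + 0 = 9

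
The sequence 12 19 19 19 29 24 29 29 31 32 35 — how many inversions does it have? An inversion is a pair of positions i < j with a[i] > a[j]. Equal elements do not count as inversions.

Element-by-element contributions:
12 → none → 0
19 → none → 0
19 → none → 0
19 → none → 0
29 → 24 → 1
24 → none → 0
29 → none → 0
29 → none → 0
31 → none → 0
32 → none → 0
35 → none → 0
Sum: 0 + 0 + 0 + 0 + 1 + 0 + 0 + 0 + 0 + 0 + 0 = 1

1 out-of-order pair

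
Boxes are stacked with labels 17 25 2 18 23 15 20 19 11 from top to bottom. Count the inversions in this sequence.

20 inversions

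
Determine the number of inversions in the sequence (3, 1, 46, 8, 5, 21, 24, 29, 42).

8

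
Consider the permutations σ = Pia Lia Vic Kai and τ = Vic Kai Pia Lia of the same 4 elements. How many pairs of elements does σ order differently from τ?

Discordant pairs: 4

Assign each item its position (1..4) in the first ordering, then rewrite the second ordering as that position sequence:
positions: Pia→1, Lia→2, Vic→3, Kai→4
second ordering as positions: [3, 4, 1, 2]
Discordant pairs = inversions in this position sequence.
3: 1, 2 → 2
4: 1, 2 → 2
1: 0
2: 0
Total: 2 + 2 + 0 + 0 = 4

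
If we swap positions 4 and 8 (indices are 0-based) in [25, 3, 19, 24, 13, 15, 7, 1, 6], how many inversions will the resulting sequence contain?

24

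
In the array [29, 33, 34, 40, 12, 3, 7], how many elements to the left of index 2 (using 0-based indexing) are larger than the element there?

0

The element at index 2 is 34.
Elements before it: 29, 33
None of them are larger than 34.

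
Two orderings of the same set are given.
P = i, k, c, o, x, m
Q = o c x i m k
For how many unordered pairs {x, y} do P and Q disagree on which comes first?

Disagreeing pairs: 8

Assign each item its position (1..6) in the first ordering, then rewrite the second ordering as that position sequence:
positions: i→1, k→2, c→3, o→4, x→5, m→6
second ordering as positions: [4, 3, 5, 1, 6, 2]
Discordant pairs = inversions in this position sequence.
4: 3, 1, 2 → 3
3: 1, 2 → 2
5: 1, 2 → 2
1: 0
6: 2 → 1
2: 0
Total: 3 + 2 + 2 + 0 + 1 + 0 = 8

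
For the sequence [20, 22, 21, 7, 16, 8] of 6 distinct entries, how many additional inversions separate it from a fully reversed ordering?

4

Maximum inversions for 6 distinct elements is C(6, 2) = 6·5/2 = 15.
Current inversions — for each element, count later smaller elements:
20: 3
22: 4
21: 3
7: 0
16: 1
8: 0
Current total: 3 + 4 + 3 + 0 + 1 + 0 = 11
Shortfall: 15 − 11 = 4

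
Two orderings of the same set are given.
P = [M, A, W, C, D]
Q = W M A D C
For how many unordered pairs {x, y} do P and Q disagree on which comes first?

There are 3 disagreeing pairs.

Assign each item its position (1..5) in the first ordering, then rewrite the second ordering as that position sequence:
positions: M→1, A→2, W→3, C→4, D→5
second ordering as positions: [3, 1, 2, 5, 4]
Discordant pairs = inversions in this position sequence.
3: 1, 2 → 2
1: 0
2: 0
5: 4 → 1
4: 0
Total: 2 + 0 + 0 + 1 + 0 = 3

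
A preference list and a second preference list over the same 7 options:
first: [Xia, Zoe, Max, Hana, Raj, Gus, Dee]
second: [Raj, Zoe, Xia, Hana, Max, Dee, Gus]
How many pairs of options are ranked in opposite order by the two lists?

7 pairs

Assign each item its position (1..7) in the first ordering, then rewrite the second ordering as that position sequence:
positions: Xia→1, Zoe→2, Max→3, Hana→4, Raj→5, Gus→6, Dee→7
second ordering as positions: [5, 2, 1, 4, 3, 7, 6]
Discordant pairs = inversions in this position sequence.
5: 2, 1, 4, 3 → 4
2: 1 → 1
1: 0
4: 3 → 1
3: 0
7: 6 → 1
6: 0
Total: 4 + 1 + 0 + 1 + 0 + 1 + 0 = 7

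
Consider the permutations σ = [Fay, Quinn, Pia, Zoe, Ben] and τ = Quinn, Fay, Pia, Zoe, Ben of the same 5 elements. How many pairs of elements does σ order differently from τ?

Discordant pairs: 1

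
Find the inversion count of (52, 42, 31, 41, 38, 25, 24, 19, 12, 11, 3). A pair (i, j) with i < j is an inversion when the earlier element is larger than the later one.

Inversions: 53

Element-by-element contributions:
52: 10
42: 9
31: 6
41: 7
38: 6
25: 5
24: 4
19: 3
12: 2
11: 1
3: 0
Sum: 10 + 9 + 6 + 7 + 6 + 5 + 4 + 3 + 2 + 1 + 0 = 53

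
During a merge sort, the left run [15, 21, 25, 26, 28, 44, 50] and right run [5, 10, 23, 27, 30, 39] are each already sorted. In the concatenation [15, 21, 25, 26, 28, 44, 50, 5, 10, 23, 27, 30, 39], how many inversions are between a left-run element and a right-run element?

Split inversions: 26

Take each right-half value and tally the left-half values above it:
r = 5: 15, 21, 25, 26, 28, 44, 50 → 7
r = 10: 15, 21, 25, 26, 28, 44, 50 → 7
r = 23: 25, 26, 28, 44, 50 → 5
r = 27: 28, 44, 50 → 3
r = 30: 44, 50 → 2
r = 39: 44, 50 → 2
Cross-inversions: 7 + 7 + 5 + 3 + 2 + 2 = 26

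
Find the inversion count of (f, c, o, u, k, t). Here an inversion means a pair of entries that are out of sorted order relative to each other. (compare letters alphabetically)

Inversions: 4

Inversion pairs (indices are 0-based):
(0,1): f > c
(2,4): o > k
(3,4): u > k
(3,5): u > t
That's 4 pairs.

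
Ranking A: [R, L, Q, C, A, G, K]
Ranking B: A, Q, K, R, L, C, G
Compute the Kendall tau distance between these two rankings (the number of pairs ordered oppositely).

There are 10 discordant pairs.

Assign each item its position (1..7) in the first ordering, then rewrite the second ordering as that position sequence:
positions: R→1, L→2, Q→3, C→4, A→5, G→6, K→7
second ordering as positions: [5, 3, 7, 1, 2, 4, 6]
Discordant pairs = inversions in this position sequence.
5: 3, 1, 2, 4 → 4
3: 1, 2 → 2
7: 1, 2, 4, 6 → 4
1: 0
2: 0
4: 0
6: 0
Total: 4 + 2 + 4 + 0 + 0 + 0 + 0 = 10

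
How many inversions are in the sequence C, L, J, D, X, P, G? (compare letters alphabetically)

There are 8 out-of-order pairs.

Inversion pairs (indices are 0-based):
(1,2): L > J
(1,3): L > D
(1,6): L > G
(2,3): J > D
(2,6): J > G
(4,5): X > P
(4,6): X > G
(5,6): P > G
That's 8 pairs.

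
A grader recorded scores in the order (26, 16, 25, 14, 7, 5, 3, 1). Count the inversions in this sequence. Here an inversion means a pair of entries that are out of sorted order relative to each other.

There are 27 out-of-order pairs.

Element-by-element contributions:
26: 7
16: 5
25: 5
14: 4
7: 3
5: 2
3: 1
1: 0
Sum: 7 + 5 + 5 + 4 + 3 + 2 + 1 + 0 = 27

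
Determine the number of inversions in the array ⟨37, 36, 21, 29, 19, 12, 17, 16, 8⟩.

33 out-of-order pairs

Element-by-element contributions:
37: 8
36: 7
21: 5
29: 5
19: 4
12: 1
17: 2
16: 1
8: 0
Sum: 8 + 7 + 5 + 5 + 4 + 1 + 2 + 1 + 0 = 33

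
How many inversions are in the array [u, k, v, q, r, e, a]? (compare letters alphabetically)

16 inversions

Count, for each position, how many later elements it exceeds:
u → k, q, r, e, a → 5
k → e, a → 2
v → q, r, e, a → 4
q → e, a → 2
r → e, a → 2
e → a → 1
a → none → 0
Sum: 5 + 2 + 4 + 2 + 2 + 1 + 0 = 16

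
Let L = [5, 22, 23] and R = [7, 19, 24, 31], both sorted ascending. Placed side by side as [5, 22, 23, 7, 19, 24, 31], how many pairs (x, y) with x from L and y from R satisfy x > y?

4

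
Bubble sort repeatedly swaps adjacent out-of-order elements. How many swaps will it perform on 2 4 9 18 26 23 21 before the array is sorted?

3

Each adjacent swap fixes exactly one inversion, so the minimum swap count equals the number of inversions.
Count inversions — for each element, later elements that are smaller:
2: none → 0
4: none → 0
9: none → 0
18: none → 0
26: 23, 21 → 2
23: 21 → 1
21: none → 0
Total inversions: 0 + 0 + 0 + 0 + 2 + 1 + 0 = 3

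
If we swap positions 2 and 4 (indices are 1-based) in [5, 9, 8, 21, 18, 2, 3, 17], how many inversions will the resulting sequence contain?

Positions 2 and 4 hold 9 and 21; after swapping, the array is [5, 21, 8, 9, 18, 2, 3, 17].
Count, for each position, how many later elements it exceeds:
5 → 2, 3 → 2
21 → 8, 9, 18, 2, 3, 17 → 6
8 → 2, 3 → 2
9 → 2, 3 → 2
18 → 2, 3, 17 → 3
2 → none → 0
3 → none → 0
17 → none → 0
Sum: 2 + 6 + 2 + 2 + 3 + 0 + 0 + 0 = 15

There are 15 inversions.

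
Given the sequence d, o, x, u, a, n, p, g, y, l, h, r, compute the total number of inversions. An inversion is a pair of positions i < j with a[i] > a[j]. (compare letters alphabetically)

For each element, count later entries that are smaller:
d → a → 1
o → a, n, g, l, h → 5
x → u, a, n, p, g, l, h, r → 8
u → a, n, p, g, l, h, r → 7
a → none → 0
n → g, l, h → 3
p → g, l, h → 3
g → none → 0
y → l, h, r → 3
l → h → 1
h → none → 0
r → none → 0
Sum: 1 + 5 + 8 + 7 + 0 + 3 + 3 + 0 + 3 + 1 + 0 + 0 = 31

31 inversions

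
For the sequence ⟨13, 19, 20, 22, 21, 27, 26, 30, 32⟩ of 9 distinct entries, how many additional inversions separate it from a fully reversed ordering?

Maximum inversions for 9 distinct elements is C(9, 2) = 9·8/2 = 36.
Current inversions — for each element, count later smaller elements:
13: 0
19: 0
20: 0
22: 1
21: 0
27: 1
26: 0
30: 0
32: 0
Current total: 0 + 0 + 0 + 1 + 0 + 1 + 0 + 0 + 0 = 2
Shortfall: 36 − 2 = 34

34 inversions short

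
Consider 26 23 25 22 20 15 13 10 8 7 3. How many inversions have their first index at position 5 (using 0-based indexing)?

5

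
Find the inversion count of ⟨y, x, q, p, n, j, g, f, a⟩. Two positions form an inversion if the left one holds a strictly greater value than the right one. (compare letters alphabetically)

Sweep left to right; for each value list the smaller values that follow it:
y → x, q, p, n, j, g, f, a → 8
x → q, p, n, j, g, f, a → 7
q → p, n, j, g, f, a → 6
p → n, j, g, f, a → 5
n → j, g, f, a → 4
j → g, f, a → 3
g → f, a → 2
f → a → 1
a → none → 0
Sum: 8 + 7 + 6 + 5 + 4 + 3 + 2 + 1 + 0 = 36

36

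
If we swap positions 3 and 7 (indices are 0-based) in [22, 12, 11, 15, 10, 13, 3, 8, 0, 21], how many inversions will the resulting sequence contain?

26 inversions

Positions 3 and 7 hold 15 and 8; after swapping, the array is [22, 12, 11, 8, 10, 13, 3, 15, 0, 21].
Sweep left to right; for each value list the smaller values that follow it:
22: 9
12: 5
11: 4
8: 2
10: 2
13: 2
3: 1
15: 1
0: 0
21: 0
Sum: 9 + 5 + 4 + 2 + 2 + 2 + 1 + 1 + 0 + 0 = 26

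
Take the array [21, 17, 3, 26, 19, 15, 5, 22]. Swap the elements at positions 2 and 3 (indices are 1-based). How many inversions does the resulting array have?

14

Positions 2 and 3 hold 17 and 3; after swapping, the array is [21, 3, 17, 26, 19, 15, 5, 22].
Sweep left to right; for each value list the smaller values that follow it:
21 → 3, 17, 19, 15, 5 → 5
3 → none → 0
17 → 15, 5 → 2
26 → 19, 15, 5, 22 → 4
19 → 15, 5 → 2
15 → 5 → 1
5 → none → 0
22 → none → 0
Sum: 5 + 0 + 2 + 4 + 2 + 1 + 0 + 0 = 14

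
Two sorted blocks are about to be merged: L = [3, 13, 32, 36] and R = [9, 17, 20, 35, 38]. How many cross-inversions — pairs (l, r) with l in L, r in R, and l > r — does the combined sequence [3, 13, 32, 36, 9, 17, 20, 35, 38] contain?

Take each right-half value and tally the left-half values above it:
r = 9: 13, 32, 36 → 3
r = 17: 32, 36 → 2
r = 20: 32, 36 → 2
r = 35: 36 → 1
r = 38: none → 0
Cross-inversions: 3 + 2 + 2 + 1 + 0 = 8

8 cross-inversions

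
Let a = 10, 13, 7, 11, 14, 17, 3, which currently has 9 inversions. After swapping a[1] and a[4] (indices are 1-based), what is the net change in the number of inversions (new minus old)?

+1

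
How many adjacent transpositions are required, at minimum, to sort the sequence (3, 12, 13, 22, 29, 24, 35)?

1 adjacent swap

Each adjacent swap fixes exactly one inversion, so the minimum swap count equals the number of inversions.
Count inversions — for each element, later elements that are smaller:
3: none → 0
12: none → 0
13: none → 0
22: none → 0
29: 24 → 1
24: none → 0
35: none → 0
Total inversions: 0 + 0 + 0 + 0 + 1 + 0 + 0 = 1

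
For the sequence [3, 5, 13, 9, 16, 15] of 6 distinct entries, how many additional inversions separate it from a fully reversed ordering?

13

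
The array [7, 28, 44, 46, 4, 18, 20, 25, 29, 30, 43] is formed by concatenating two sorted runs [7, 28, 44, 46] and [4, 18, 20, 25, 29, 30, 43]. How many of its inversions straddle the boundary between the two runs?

Split inversions: 19

Take each right-half value and tally the left-half values above it:
r = 4: 7, 28, 44, 46 → 4
r = 18: 28, 44, 46 → 3
r = 20: 28, 44, 46 → 3
r = 25: 28, 44, 46 → 3
r = 29: 44, 46 → 2
r = 30: 44, 46 → 2
r = 43: 44, 46 → 2
Cross-inversions: 4 + 3 + 3 + 3 + 2 + 2 + 2 = 19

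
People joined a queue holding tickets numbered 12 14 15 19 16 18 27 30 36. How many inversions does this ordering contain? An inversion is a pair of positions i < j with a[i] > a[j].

Inversions: 2

Element-by-element contributions:
12: 0
14: 0
15: 0
19: 2
16: 0
18: 0
27: 0
30: 0
36: 0
Sum: 0 + 0 + 0 + 2 + 0 + 0 + 0 + 0 + 0 = 2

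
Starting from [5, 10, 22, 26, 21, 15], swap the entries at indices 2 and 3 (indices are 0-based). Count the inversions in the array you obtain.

6

Positions 2 and 3 hold 22 and 26; after swapping, the array is [5, 10, 26, 22, 21, 15].
Element-by-element contributions:
5: 0
10: 0
26: 3
22: 2
21: 1
15: 0
Sum: 0 + 0 + 3 + 2 + 1 + 0 = 6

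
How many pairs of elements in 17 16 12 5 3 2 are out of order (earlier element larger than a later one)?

For each element, count later entries that are smaller:
17 → 16, 12, 5, 3, 2 → 5
16 → 12, 5, 3, 2 → 4
12 → 5, 3, 2 → 3
5 → 3, 2 → 2
3 → 2 → 1
2 → none → 0
Sum: 5 + 4 + 3 + 2 + 1 + 0 = 15

15 out-of-order pairs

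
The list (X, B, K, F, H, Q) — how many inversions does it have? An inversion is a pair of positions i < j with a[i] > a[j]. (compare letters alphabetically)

Element-by-element contributions:
X → B, K, F, H, Q → 5
B → none → 0
K → F, H → 2
F → none → 0
H → none → 0
Q → none → 0
Sum: 5 + 0 + 2 + 0 + 0 + 0 = 7

There are 7 inversions.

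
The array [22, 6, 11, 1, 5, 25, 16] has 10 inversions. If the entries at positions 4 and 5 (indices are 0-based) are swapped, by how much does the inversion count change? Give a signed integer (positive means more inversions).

Positions 4 and 5 hold 5 and 25; after swapping, the array is [22, 6, 11, 1, 25, 5, 16].
Element-by-element contributions:
22 → 6, 11, 1, 5, 16 → 5
6 → 1, 5 → 2
11 → 1, 5 → 2
1 → none → 0
25 → 5, 16 → 2
5 → none → 0
16 → none → 0
Sum: 5 + 2 + 2 + 0 + 2 + 0 + 0 = 11
Change: 11 − 10 = +1

+1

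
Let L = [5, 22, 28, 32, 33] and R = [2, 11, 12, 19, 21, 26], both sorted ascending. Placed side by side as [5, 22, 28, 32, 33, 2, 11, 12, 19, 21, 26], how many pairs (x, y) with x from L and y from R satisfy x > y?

24 split inversions

Take each right-half value and tally the left-half values above it:
r = 2: 5, 22, 28, 32, 33 → 5
r = 11: 22, 28, 32, 33 → 4
r = 12: 22, 28, 32, 33 → 4
r = 19: 22, 28, 32, 33 → 4
r = 21: 22, 28, 32, 33 → 4
r = 26: 28, 32, 33 → 3
Cross-inversions: 5 + 4 + 4 + 4 + 4 + 3 = 24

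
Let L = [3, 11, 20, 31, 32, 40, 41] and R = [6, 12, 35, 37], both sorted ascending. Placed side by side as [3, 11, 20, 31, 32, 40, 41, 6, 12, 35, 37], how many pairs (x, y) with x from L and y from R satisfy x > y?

For each element r of the right run, count left-run elements greater than r:
r = 6: 11, 20, 31, 32, 40, 41 → 6
r = 12: 20, 31, 32, 40, 41 → 5
r = 35: 40, 41 → 2
r = 37: 40, 41 → 2
Cross-inversions: 6 + 5 + 2 + 2 = 15

Cross-inversions: 15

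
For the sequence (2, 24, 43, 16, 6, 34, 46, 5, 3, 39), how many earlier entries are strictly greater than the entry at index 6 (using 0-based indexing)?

The element at index 6 is 46.
Elements before it: 2, 24, 43, 16, 6, 34
None of them are larger than 46.

0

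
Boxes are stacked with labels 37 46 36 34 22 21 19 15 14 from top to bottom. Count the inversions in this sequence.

35 out-of-order pairs

Sweep left to right; for each value list the smaller values that follow it:
37: 7
46: 7
36: 6
34: 5
22: 4
21: 3
19: 2
15: 1
14: 0
Sum: 7 + 7 + 6 + 5 + 4 + 3 + 2 + 1 + 0 = 35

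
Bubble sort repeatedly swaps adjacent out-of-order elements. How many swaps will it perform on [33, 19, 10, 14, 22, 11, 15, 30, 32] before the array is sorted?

15

Each adjacent swap fixes exactly one inversion, so the minimum swap count equals the number of inversions.
Count inversions — for each element, later elements that are smaller:
33: 19, 10, 14, 22, 11, 15, 30, 32 → 8
19: 10, 14, 11, 15 → 4
10: none → 0
14: 11 → 1
22: 11, 15 → 2
11: none → 0
15: none → 0
30: none → 0
32: none → 0
Total inversions: 8 + 4 + 0 + 1 + 2 + 0 + 0 + 0 + 0 = 15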